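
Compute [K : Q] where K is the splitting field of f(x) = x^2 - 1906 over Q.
[K : Q] = 2

f(x) = x^2 - 1906 factors as (x - √1906)(x + √1906). The splitting field is K = Q(√1906). Since 1906 is squarefree and > 1, it is not a perfect square, so x^2 - 1906 is irreducible over Q and [Q(√1906) : Q] = 2. Hence [K : Q] = 2.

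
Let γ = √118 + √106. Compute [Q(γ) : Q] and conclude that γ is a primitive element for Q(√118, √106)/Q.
[Q(γ) : Q] = 4 (equivalently, Q(γ) = Q(√118, √106))

Obviously Q(γ) ⊆ Q(√118, √106), and [Q(√118, √106):Q] = 4 (since 118, 106 are distinct squarefree integers > 1 with 12508 not a perfect square). To show equality we compute the minimal polynomial of γ. From γ = √118 + √106: γ^2 = 118 + 2√(12508) + 106 = 224 + 2√(12508), so γ^2 - 224 = 2√(12508); squaring, (γ^2 - 224)^2 = 4·12508, i.e. γ^4 - 448γ^2 + 50176 - 50032 = 0, i.e. γ^4 - 448γ^2 + 144 = 0. So γ is a root of x^4 - 448x^2 + 144. This polynomial is irreducible over Q: it has no rational root (each ±√118 ± √106 is irrational), and any factorization into two quadratics over Q would force √(12508) ∈ Q (pairing opposite roots) or √118, √106 ∈ Q (other pairings), all impossible. Hence [Q(γ):Q] = 4 = [Q(√118, √106):Q], so Q(γ) = Q(√118, √106).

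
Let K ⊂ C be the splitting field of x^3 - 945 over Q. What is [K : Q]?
[K : Q] = 6

The roots of x^3 - 945 are ∛945, ω∛945, ω^2∛945 where ω = e^(2πi/3) is a primitive cube root of unity, so K = Q(∛945, ω). Now [Q(∛945):Q] = 3 (since 945 is not a perfect cube, x^3 - 945 is irreducible) and [Q(ω):Q] = 2. Both 2 and 3 divide [K:Q], and [K:Q] ≤ 3·2 = 6, so [K:Q] = 6. (Equivalently: Q(∛945) ⊂ R but ω ∉ R, so [K : Q(∛945)] = 2.)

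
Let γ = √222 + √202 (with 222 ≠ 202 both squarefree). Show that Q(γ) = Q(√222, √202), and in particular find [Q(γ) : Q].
[Q(γ) : Q] = 4 (equivalently, Q(γ) = Q(√222, √202))

Obviously Q(γ) ⊆ Q(√222, √202), and [Q(√222, √202):Q] = 4 (since 222, 202 are distinct squarefree integers > 1 with 44844 not a perfect square). To show equality we compute the minimal polynomial of γ. From γ = √222 + √202: γ^2 = 222 + 2√(44844) + 202 = 424 + 2√(44844), so γ^2 - 424 = 2√(44844); squaring, (γ^2 - 424)^2 = 4·44844, i.e. γ^4 - 848γ^2 + 179776 - 179376 = 0, i.e. γ^4 - 848γ^2 + 400 = 0. So γ is a root of x^4 - 848x^2 + 400. This polynomial is irreducible over Q: it has no rational root (each ±√222 ± √202 is irrational), and any factorization into two quadratics over Q would force √(44844) ∈ Q (pairing opposite roots) or √222, √202 ∈ Q (other pairings), all impossible. Hence [Q(γ):Q] = 4 = [Q(√222, √202):Q], so Q(γ) = Q(√222, √202).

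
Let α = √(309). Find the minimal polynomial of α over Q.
m_α(x) = x^2 - 309

α satisfies α^2 - 309 = 0, so x^2 - 309 annihilates α. Since d = 309 is squarefree and ≠ 1, it is not a perfect square in Q, so x^2 - 309 has no rational root and is therefore irreducible over Q (a degree-2 polynomial over a field is irreducible iff it has no root). Hence m_α(x) = x^2 - 309.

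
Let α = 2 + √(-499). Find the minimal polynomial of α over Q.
m_α(x) = x^2 - 4x + 503

From α - 2 = √(-499), squaring gives (α - 2)^2 = -499, i.e. α^2 - 4α + 4 = -499, so α^2 - 4α + 503 = 0. The discriminant of x^2 - 4x + 503 is (-4)^2 - 4·(503) = 16 - 2012 = -1996, and 4·(-499) is not a perfect square in Q since -499 is squarefree and ≠ 1. Hence x^2 - 4x + 503 is irreducible over Q and is the minimal polynomial of α.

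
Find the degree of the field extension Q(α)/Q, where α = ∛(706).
[Q(α):Q] = 3

The minimal polynomial of α is x^3 - 706, irreducible over Q since 706 is not a perfect cube (so x^3 - 706 has no rational root). Hence [Q(α):Q] = deg(m_α) = 3.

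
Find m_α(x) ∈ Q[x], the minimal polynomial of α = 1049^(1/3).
m_α(x) = x^3 - 1049

α satisfies α^3 = 1049, so x^3 - 1049 annihilates α. By the rational root test, a rational root p/q (in lowest terms) of x^3 - 1049 would satisfy p^3 = 1049 q^3, forcing q = 1 and p^3 = 1049; but 1049 is not a perfect cube, contradiction. A monic cubic over Q with no rational root is irreducible (any nontrivial factorization would include a linear factor). Hence x^3 - 1049 is the minimal polynomial of α, and in particular [Q(α):Q] = 3.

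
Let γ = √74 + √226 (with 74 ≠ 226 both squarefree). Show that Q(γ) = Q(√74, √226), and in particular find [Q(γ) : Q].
[Q(γ) : Q] = 4 (equivalently, Q(γ) = Q(√74, √226))

Obviously Q(γ) ⊆ Q(√74, √226), and [Q(√74, √226):Q] = 4 (since 74, 226 are distinct squarefree integers > 1 with 16724 not a perfect square). To show equality we compute the minimal polynomial of γ. From γ = √74 + √226: γ^2 = 74 + 2√(16724) + 226 = 300 + 2√(16724), so γ^2 - 300 = 2√(16724); squaring, (γ^2 - 300)^2 = 4·16724, i.e. γ^4 - 600γ^2 + 90000 - 66896 = 0, i.e. γ^4 - 600γ^2 + 23104 = 0. So γ is a root of x^4 - 600x^2 + 23104. This polynomial is irreducible over Q: it has no rational root (each ±√74 ± √226 is irrational), and any factorization into two quadratics over Q would force √(16724) ∈ Q (pairing opposite roots) or √74, √226 ∈ Q (other pairings), all impossible. Hence [Q(γ):Q] = 4 = [Q(√74, √226):Q], so Q(γ) = Q(√74, √226).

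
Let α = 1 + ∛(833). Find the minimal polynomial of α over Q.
m_α(x) = x^3 - 3x^2 + 3x - 834

Set β = α - 1 = ∛(833), so β^3 = 833. Then (α - 1)^3 - 833 = 0, i.e. α is a root of g(x) = (x - 1)^3 - 833 = x^3 - 3x^2 + 3x - 834. Since g(x) = h(x - 1) where h(x) = x^3 - 833, and h is irreducible over Q (because 833 is not a perfect cube, so h has no rational root, and a monic cubic with no rational root is irreducible), g is also irreducible (irreducibility is preserved under the substitution x → x - 1). Hence m_α(x) = x^3 - 3x^2 + 3x - 834.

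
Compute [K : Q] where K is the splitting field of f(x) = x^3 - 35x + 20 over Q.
[K : Q] = 6

By the rational root test, any rational root of the monic integer polynomial f(x) = x^3 - 35x + 20 must be an integer dividing the constant term 20, i.e. one of ±{1, 2, 4, 5, 10, 20}. Evaluating: f(1) = -14, f(-1) = 54, f(2) = -42, f(-2) = 82, f(4) = -56, f(-4) = 96, f(5) = -30, f(-5) = 70, f(10) = 670, f(-10) = -630, f(20) = 7320, f(-20) = -7280; none is 0, so f has no rational root and is therefore irreducible over Q (a cubic with no linear factor over a field is irreducible). For an irreducible cubic, the Galois group is A_3 or S_3 according as the discriminant disc(f) = -4a^3 - 27b^2 = -4·(-35)^3 - 27·(20)^2 = 160700 is or is not a square in Q. Here disc(f) = 160700 is not a perfect square in Q, so the Galois group of f over Q is not contained in A_3 and must be all of S_3. The splitting field has degree |S_3| = 6 over Q, so [K : Q] = 6.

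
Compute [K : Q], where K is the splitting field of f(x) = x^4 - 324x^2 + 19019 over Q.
[K : Q] = 4

Solving the quadratic in x^2: x^2 = (324 ± √(324^2 - 4·19019))/2 = (324 ± √28900)/2 = (324 ± 170)/2, giving x^2 = 77 or x^2 = 247. So f(x) = (x^2 - 77)(x^2 - 247) and the roots of f are ±√77, ±√247. Hence the splitting field is K = Q(√77, √247). Since 77 and 247 are distinct squarefree integers > 1, their product 19019 is not a perfect square, so √247 ∉ Q(√77). By the tower law [K:Q] = [Q(√77,√247):Q(√77)] · [Q(√77):Q] = 2 · 2 = 4.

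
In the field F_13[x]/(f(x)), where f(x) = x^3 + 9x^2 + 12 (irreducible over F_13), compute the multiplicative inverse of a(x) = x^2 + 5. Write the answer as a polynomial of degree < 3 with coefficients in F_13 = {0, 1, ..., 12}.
a(x)^(-1) ≡ 12x^2 + 8x + 2 (mod f(x))

Since f is irreducible over F_13, F_13[x]/(f) is a field and a(x) ≠ 0 has an inverse. Apply the extended Euclidean algorithm to f(x) and a(x) in F_13[x]: f(x) = (x + 9)·a(x) + (8x + 6);  a(x) = (5x + 6)·(8x + 6) + (8). The last nonzero remainder is the constant 8 = gcd(f, a) in F_13. Back-substituting through the division chain expresses 8 = s(x)·a(x) + t(x)·f(x) with s(x) ≡ 5x^2 + 12x + 3 (mod f), so (5x^2 + 12x + 3)·a(x) ≡ 8 (mod f). Multiplying by 8^(-1) ≡ 5 in F_13 gives a(x)^(-1) ≡ 5·(5x^2 + 12x + 3) ≡ 12x^2 + 8x + 2 (mod f). Check: (x^2 + 5)·(12x^2 + 8x + 2) = 12x^4 + 8x^3 + 10x^2 + x + 10 ≡ 1 (mod x^3 + 9x^2 + 12).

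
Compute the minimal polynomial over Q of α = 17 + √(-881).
m_α(x) = x^2 - 34x + 1170

From α - 17 = √(-881), squaring gives (α - 17)^2 = -881, i.e. α^2 - 34α + 289 = -881, so α^2 - 34α + 1170 = 0. The discriminant of x^2 - 34x + 1170 is (-34)^2 - 4·(1170) = 1156 - 4680 = -3524, and 4·(-881) is not a perfect square in Q since -881 is squarefree and ≠ 1. Hence x^2 - 34x + 1170 is irreducible over Q and is the minimal polynomial of α.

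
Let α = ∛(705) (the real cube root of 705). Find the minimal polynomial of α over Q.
m_α(x) = x^3 - 705

α satisfies α^3 = 705, so x^3 - 705 annihilates α. By the rational root test, a rational root p/q (in lowest terms) of x^3 - 705 would satisfy p^3 = 705 q^3, forcing q = 1 and p^3 = 705; but 705 is not a perfect cube, contradiction. A monic cubic over Q with no rational root is irreducible (any nontrivial factorization would include a linear factor). Hence x^3 - 705 is the minimal polynomial of α, and in particular [Q(α):Q] = 3.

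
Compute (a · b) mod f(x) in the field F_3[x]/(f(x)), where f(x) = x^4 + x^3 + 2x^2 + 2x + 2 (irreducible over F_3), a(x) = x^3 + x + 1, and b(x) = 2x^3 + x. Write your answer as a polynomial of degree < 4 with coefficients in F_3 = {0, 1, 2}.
a · b ≡ x^3 + 2x^2 + 1 (mod f(x))

Multiply in F_3[x]: a(x)·b(x) = (x^3 + x + 1)·(2x^3 + x) = 2x^6 + 2x^3 + x^2 + x. This has degree ≥ 4, so divide by f(x) over F_3: 2x^6 + 2x^3 + x^2 + x = (2x^2 + x + 1)·(x^4 + x^3 + 2x^2 + 2x + 2) + (x^3 + 2x^2 + 1). Hence a·b ≡ x^3 + 2x^2 + 1 (mod f). (F_3[x]/(f) is a field with 3^4 = 81 elements since f is irreducible of degree 4.)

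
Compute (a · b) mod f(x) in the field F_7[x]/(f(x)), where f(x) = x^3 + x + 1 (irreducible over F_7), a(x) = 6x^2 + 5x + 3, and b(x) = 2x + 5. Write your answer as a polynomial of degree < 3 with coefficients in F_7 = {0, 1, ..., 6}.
a · b ≡ 5x^2 + 5x + 3 (mod f(x))

Multiply in F_7[x]: a(x)·b(x) = (6x^2 + 5x + 3)·(2x + 5) = 5x^3 + 5x^2 + 3x + 1. This has degree ≥ 3, so divide by f(x) over F_7: 5x^3 + 5x^2 + 3x + 1 = (5)·(x^3 + x + 1) + (5x^2 + 5x + 3). Hence a·b ≡ 5x^2 + 5x + 3 (mod f). (F_7[x]/(f) is a field with 7^3 = 343 elements since f is irreducible of degree 3.)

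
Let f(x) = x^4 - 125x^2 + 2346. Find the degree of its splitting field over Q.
[K : Q] = 4

Solving the quadratic in x^2: x^2 = (125 ± √(125^2 - 4·2346))/2 = (125 ± √6241)/2 = (125 ± 79)/2, giving x^2 = 23 or x^2 = 102. So f(x) = (x^2 - 23)(x^2 - 102) and the roots of f are ±√23, ±√102. Hence the splitting field is K = Q(√23, √102). Since 23 and 102 are distinct squarefree integers > 1, their product 2346 is not a perfect square, so √102 ∉ Q(√23). By the tower law [K:Q] = [Q(√23,√102):Q(√23)] · [Q(√23):Q] = 2 · 2 = 4.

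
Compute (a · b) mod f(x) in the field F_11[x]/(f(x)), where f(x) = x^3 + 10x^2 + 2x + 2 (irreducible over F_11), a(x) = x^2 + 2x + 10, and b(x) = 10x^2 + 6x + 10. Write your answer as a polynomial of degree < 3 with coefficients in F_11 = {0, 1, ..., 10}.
a · b ≡ 6x^2 + 10x + 6 (mod f(x))

Multiply in F_11[x]: a(x)·b(x) = (x^2 + 2x + 10)·(10x^2 + 6x + 10) = 10x^4 + 4x^3 + x^2 + 3x + 1. This has degree ≥ 3, so divide by f(x) over F_11: 10x^4 + 4x^3 + x^2 + 3x + 1 = (10x + 3)·(x^3 + 10x^2 + 2x + 2) + (6x^2 + 10x + 6). Hence a·b ≡ 6x^2 + 10x + 6 (mod f). (F_11[x]/(f) is a field with 11^3 = 1331 elements since f is irreducible of degree 3.)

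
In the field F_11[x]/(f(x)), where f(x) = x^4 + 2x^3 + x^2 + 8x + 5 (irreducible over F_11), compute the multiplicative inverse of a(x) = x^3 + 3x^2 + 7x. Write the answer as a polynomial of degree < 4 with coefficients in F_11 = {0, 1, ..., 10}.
a(x)^(-1) ≡ 2x^3 + 3x^2 + 2x + 9 (mod f(x))

Since f is irreducible over F_11, F_11[x]/(f) is a field and a(x) ≠ 0 has an inverse. Apply the extended Euclidean algorithm to f(x) and a(x) in F_11[x]: f(x) = (x + 10)·a(x) + (8x^2 + 4x + 5);  a(x) = (7x + 1)·(8x^2 + 4x + 5) + (x + 6);  (8x^2 + 4x + 5) = (8x)·(x + 6) + (5). The last nonzero remainder is the constant 5 = gcd(f, a) in F_11. Back-substituting through the division chain expresses 5 = s(x)·a(x) + t(x)·f(x) with s(x) ≡ 10x^3 + 4x^2 + 10x + 1 (mod f), so (10x^3 + 4x^2 + 10x + 1)·a(x) ≡ 5 (mod f). Multiplying by 5^(-1) ≡ 9 in F_11 gives a(x)^(-1) ≡ 9·(10x^3 + 4x^2 + 10x + 1) ≡ 2x^3 + 3x^2 + 2x + 9 (mod f). Check: (x^3 + 3x^2 + 7x)·(2x^3 + 3x^2 + 2x + 9) = 2x^6 + 9x^5 + 3x^4 + 3x^3 + 8x^2 + 8x ≡ 1 (mod x^4 + 2x^3 + x^2 + 8x + 5).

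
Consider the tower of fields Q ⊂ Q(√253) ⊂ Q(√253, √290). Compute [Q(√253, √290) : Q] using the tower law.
[Q(√253, √290) : Q] = 4

[Q(√253):Q] = 2 (min poly x^2 - 253, irreducible since 253 is squarefree > 1). For the top step, suppose √290 ∈ Q(√253), say √290 = c + d√253 with c, d ∈ Q. Squaring: 290 = c^2 + 253d^2 + 2cd√253. Since √253 ∉ Q this forces 2cd = 0. If d = 0 then √290 = c ∈ Q, contradicting 290 squarefree > 1. If c = 0 then 290 = 253d^2, so 253·290 = (253d)^2 is a perfect square in Q — but 253·290 = 73370 is not a perfect square (since 253 and 290 are distinct squarefree integers). Contradiction. Hence √290 ∉ Q(√253), so x^2 - 290 stays irreducible over Q(√253) and [Q(√253, √290) : Q(√253)] = 2. By the tower law, [Q(√253, √290) : Q] = 2 · 2 = 4.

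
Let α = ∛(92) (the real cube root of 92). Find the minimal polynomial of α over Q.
m_α(x) = x^3 - 92

α satisfies α^3 = 92, so x^3 - 92 annihilates α. By the rational root test, a rational root p/q (in lowest terms) of x^3 - 92 would satisfy p^3 = 92 q^3, forcing q = 1 and p^3 = 92; but 92 is not a perfect cube, contradiction. A monic cubic over Q with no rational root is irreducible (any nontrivial factorization would include a linear factor). Hence x^3 - 92 is the minimal polynomial of α, and in particular [Q(α):Q] = 3.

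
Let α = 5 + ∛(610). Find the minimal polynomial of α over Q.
m_α(x) = x^3 - 15x^2 + 75x - 735

Set β = α - 5 = ∛(610), so β^3 = 610. Then (α - 5)^3 - 610 = 0, i.e. α is a root of g(x) = (x - 5)^3 - 610 = x^3 - 15x^2 + 75x - 735. Since g(x) = h(x - 5) where h(x) = x^3 - 610, and h is irreducible over Q (because 610 is not a perfect cube, so h has no rational root, and a monic cubic with no rational root is irreducible), g is also irreducible (irreducibility is preserved under the substitution x → x - 5). Hence m_α(x) = x^3 - 15x^2 + 75x - 735.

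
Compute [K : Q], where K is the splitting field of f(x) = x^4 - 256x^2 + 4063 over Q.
[K : Q] = 4

Solving the quadratic in x^2: x^2 = (256 ± √(256^2 - 4·4063))/2 = (256 ± √49284)/2 = (256 ± 222)/2, giving x^2 = 239 or x^2 = 17. So f(x) = (x^2 - 239)(x^2 - 17) and the roots of f are ±√239, ±√17. Hence the splitting field is K = Q(√239, √17). Since 239 and 17 are distinct squarefree integers > 1, their product 4063 is not a perfect square, so √17 ∉ Q(√239). By the tower law [K:Q] = [Q(√239,√17):Q(√239)] · [Q(√239):Q] = 2 · 2 = 4.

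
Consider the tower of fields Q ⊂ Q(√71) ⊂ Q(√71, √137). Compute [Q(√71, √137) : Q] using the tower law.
[Q(√71, √137) : Q] = 4

[Q(√71):Q] = 2 (min poly x^2 - 71, irreducible since 71 is squarefree > 1). For the top step, suppose √137 ∈ Q(√71), say √137 = c + d√71 with c, d ∈ Q. Squaring: 137 = c^2 + 71d^2 + 2cd√71. Since √71 ∉ Q this forces 2cd = 0. If d = 0 then √137 = c ∈ Q, contradicting 137 squarefree > 1. If c = 0 then 137 = 71d^2, so 71·137 = (71d)^2 is a perfect square in Q — but 71·137 = 9727 is not a perfect square (since 71 and 137 are distinct squarefree integers). Contradiction. Hence √137 ∉ Q(√71), so x^2 - 137 stays irreducible over Q(√71) and [Q(√71, √137) : Q(√71)] = 2. By the tower law, [Q(√71, √137) : Q] = 2 · 2 = 4.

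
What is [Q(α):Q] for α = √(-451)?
[Q(α):Q] = 2

[Q(α):Q] equals the degree of the minimal polynomial of α. Here α^2 = -451 and x^2 + 451 is irreducible (d = -451 is squarefree, ≠ 1, hence not a square), so deg(m_α) = 2. Thus [Q(α):Q] = 2.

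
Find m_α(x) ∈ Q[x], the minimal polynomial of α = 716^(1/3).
m_α(x) = x^3 - 716

α satisfies α^3 = 716, so x^3 - 716 annihilates α. By the rational root test, a rational root p/q (in lowest terms) of x^3 - 716 would satisfy p^3 = 716 q^3, forcing q = 1 and p^3 = 716; but 716 is not a perfect cube, contradiction. A monic cubic over Q with no rational root is irreducible (any nontrivial factorization would include a linear factor). Hence x^3 - 716 is the minimal polynomial of α, and in particular [Q(α):Q] = 3.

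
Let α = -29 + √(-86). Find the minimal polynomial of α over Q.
m_α(x) = x^2 + 58x + 927

From α + 29 = √(-86), squaring gives (α + 29)^2 = -86, i.e. α^2 + 58α + 841 = -86, so α^2 + 58α + 927 = 0. The discriminant of x^2 + 58x + 927 is (58)^2 - 4·(927) = 3364 - 3708 = -344, and 4·(-86) is not a perfect square in Q since -86 is squarefree and ≠ 1. Hence x^2 + 58x + 927 is irreducible over Q and is the minimal polynomial of α.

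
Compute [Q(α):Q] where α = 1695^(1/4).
[Q(α):Q] = 4

α is a root of x^4 - 1695. By Eisenstein's criterion at the prime p = 3 (which divides the constant term 1695 but p^2 = 9 does not, since 1695 is squarefree), x^4 - 1695 is irreducible over Q. Hence [Q(α):Q] = 4.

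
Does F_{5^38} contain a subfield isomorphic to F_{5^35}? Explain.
No: F_{5^35} is not a subfield of F_{5^38}

F_{p^m} embeds in F_{p^n} iff m | n. Here 35 ∤ 38 (since 38 = 1·35 + 3 with remainder 3 ≠ 0), so F_{5^35} is not a subfield of F_{5^38}. Equivalently: if it were, the tower law would give 35 = [F_{5^35}:F_5] dividing [F_{5^38}:F_5] = 38, contradiction.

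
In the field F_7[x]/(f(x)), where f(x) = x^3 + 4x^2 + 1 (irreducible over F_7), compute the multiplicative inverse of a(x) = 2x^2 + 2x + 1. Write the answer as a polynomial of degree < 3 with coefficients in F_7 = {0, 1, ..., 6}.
a(x)^(-1) ≡ x + 3 (mod f(x))

Since f is irreducible over F_7, F_7[x]/(f) is a field and a(x) ≠ 0 has an inverse. Apply the extended Euclidean algorithm to f(x) and a(x) in F_7[x]: f(x) = (4x + 5)·a(x) + (3). The last nonzero remainder is the constant 3 = gcd(f, a) in F_7. Back-substituting through the division chain expresses 3 = s(x)·a(x) + t(x)·f(x) with s(x) ≡ 3x + 2 (mod f), so (3x + 2)·a(x) ≡ 3 (mod f). Multiplying by 3^(-1) ≡ 5 in F_7 gives a(x)^(-1) ≡ 5·(3x + 2) ≡ x + 3 (mod f). Check: (2x^2 + 2x + 1)·(x + 3) = 2x^3 + x^2 + 3 ≡ 1 (mod x^3 + 4x^2 + 1).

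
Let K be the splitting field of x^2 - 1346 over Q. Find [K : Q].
[K : Q] = 2

f(x) = x^2 - 1346 factors as (x - √1346)(x + √1346). The splitting field is K = Q(√1346). Since 1346 is squarefree and > 1, it is not a perfect square, so x^2 - 1346 is irreducible over Q and [Q(√1346) : Q] = 2. Hence [K : Q] = 2.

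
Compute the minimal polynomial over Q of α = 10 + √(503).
m_α(x) = x^2 - 20x - 403

From α - 10 = √(503), squaring gives (α - 10)^2 = 503, i.e. α^2 - 20α + 100 = 503, so α^2 - 20α - 403 = 0. The discriminant of x^2 - 20x - 403 is (-20)^2 - 4·(-403) = 400 + 1612 = 2012, and 4·(503) is not a perfect square in Q since 503 is squarefree and ≠ 1. Hence x^2 - 20x - 403 is irreducible over Q and is the minimal polynomial of α.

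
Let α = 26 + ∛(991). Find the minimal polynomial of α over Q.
m_α(x) = x^3 - 78x^2 + 2028x - 18567

Set β = α - 26 = ∛(991), so β^3 = 991. Then (α - 26)^3 - 991 = 0, i.e. α is a root of g(x) = (x - 26)^3 - 991 = x^3 - 78x^2 + 2028x - 18567. Since g(x) = h(x - 26) where h(x) = x^3 - 991, and h is irreducible over Q (because 991 is not a perfect cube, so h has no rational root, and a monic cubic with no rational root is irreducible), g is also irreducible (irreducibility is preserved under the substitution x → x - 26). Hence m_α(x) = x^3 - 78x^2 + 2028x - 18567.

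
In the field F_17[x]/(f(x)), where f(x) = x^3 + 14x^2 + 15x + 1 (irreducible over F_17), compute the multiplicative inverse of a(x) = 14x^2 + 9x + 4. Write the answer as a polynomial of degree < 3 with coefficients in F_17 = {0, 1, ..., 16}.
a(x)^(-1) ≡ 5x^2 + x + 8 (mod f(x))

Since f is irreducible over F_17, F_17[x]/(f) is a field and a(x) ≠ 0 has an inverse. Apply the extended Euclidean algorithm to f(x) and a(x) in F_17[x]: f(x) = (11x)·a(x) + (5x + 1);  a(x) = (13x + 6)·(5x + 1) + (15). The last nonzero remainder is the constant 15 = gcd(f, a) in F_17. Back-substituting through the division chain expresses 15 = s(x)·a(x) + t(x)·f(x) with s(x) ≡ 7x^2 + 15x + 1 (mod f), so (7x^2 + 15x + 1)·a(x) ≡ 15 (mod f). Multiplying by 15^(-1) ≡ 8 in F_17 gives a(x)^(-1) ≡ 8·(7x^2 + 15x + 1) ≡ 5x^2 + x + 8 (mod f). Check: (14x^2 + 9x + 4)·(5x^2 + x + 8) = 2x^4 + 8x^3 + 5x^2 + 8x + 15 ≡ 1 (mod x^3 + 14x^2 + 15x + 1).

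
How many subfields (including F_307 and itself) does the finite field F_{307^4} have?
F_{307^4} has 3 subfields

The subfields of F_{p^n} are exactly the fields F_{p^d} for d | n (each is the fixed field of the unique index-d subgroup of Gal(F_{p^n}/F_p) ≅ Z/nZ). The divisors of n = 4 are {1, 2, 4}, giving 3 subfields: F_{307^1}, F_{307^2}, F_{307^4}.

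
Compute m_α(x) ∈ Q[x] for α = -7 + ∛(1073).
m_α(x) = x^3 + 21x^2 + 147x - 730

Set β = α + 7 = ∛(1073), so β^3 = 1073. Then (α + 7)^3 - 1073 = 0, i.e. α is a root of g(x) = (x + 7)^3 - 1073 = x^3 + 21x^2 + 147x - 730. Since g(x) = h(x + 7) where h(x) = x^3 - 1073, and h is irreducible over Q (because 1073 is not a perfect cube, so h has no rational root, and a monic cubic with no rational root is irreducible), g is also irreducible (irreducibility is preserved under the substitution x → x + 7). Hence m_α(x) = x^3 + 21x^2 + 147x - 730.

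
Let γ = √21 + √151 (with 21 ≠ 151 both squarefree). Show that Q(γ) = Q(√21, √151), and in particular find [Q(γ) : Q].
[Q(γ) : Q] = 4 (equivalently, Q(γ) = Q(√21, √151))

Obviously Q(γ) ⊆ Q(√21, √151), and [Q(√21, √151):Q] = 4 (since 21, 151 are distinct squarefree integers > 1 with 3171 not a perfect square). To show equality we compute the minimal polynomial of γ. From γ = √21 + √151: γ^2 = 21 + 2√(3171) + 151 = 172 + 2√(3171), so γ^2 - 172 = 2√(3171); squaring, (γ^2 - 172)^2 = 4·3171, i.e. γ^4 - 344γ^2 + 29584 - 12684 = 0, i.e. γ^4 - 344γ^2 + 16900 = 0. So γ is a root of x^4 - 344x^2 + 16900. This polynomial is irreducible over Q: it has no rational root (each ±√21 ± √151 is irrational), and any factorization into two quadratics over Q would force √(3171) ∈ Q (pairing opposite roots) or √21, √151 ∈ Q (other pairings), all impossible. Hence [Q(γ):Q] = 4 = [Q(√21, √151):Q], so Q(γ) = Q(√21, √151).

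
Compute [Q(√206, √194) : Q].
[Q(√206, √194) : Q] = 4

[Q(√206):Q] = 2 (min poly x^2 - 206, irreducible since 206 is squarefree > 1). For the top step, suppose √194 ∈ Q(√206), say √194 = c + d√206 with c, d ∈ Q. Squaring: 194 = c^2 + 206d^2 + 2cd√206. Since √206 ∉ Q this forces 2cd = 0. If d = 0 then √194 = c ∈ Q, contradicting 194 squarefree > 1. If c = 0 then 194 = 206d^2, so 206·194 = (206d)^2 is a perfect square in Q — but 206·194 = 39964 is not a perfect square (since 206 and 194 are distinct squarefree integers). Contradiction. Hence √194 ∉ Q(√206), so x^2 - 194 stays irreducible over Q(√206) and [Q(√206, √194) : Q(√206)] = 2. By the tower law, [Q(√206, √194) : Q] = 2 · 2 = 4.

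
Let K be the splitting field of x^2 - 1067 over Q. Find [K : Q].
[K : Q] = 2

f(x) = x^2 - 1067 factors as (x - √1067)(x + √1067). The splitting field is K = Q(√1067). Since 1067 is squarefree and > 1, it is not a perfect square, so x^2 - 1067 is irreducible over Q and [Q(√1067) : Q] = 2. Hence [K : Q] = 2.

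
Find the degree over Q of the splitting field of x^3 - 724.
[K : Q] = 6

The roots of x^3 - 724 are ∛724, ω∛724, ω^2∛724 where ω = e^(2πi/3) is a primitive cube root of unity, so K = Q(∛724, ω). Now [Q(∛724):Q] = 3 (since 724 is not a perfect cube, x^3 - 724 is irreducible) and [Q(ω):Q] = 2. Both 2 and 3 divide [K:Q], and [K:Q] ≤ 3·2 = 6, so [K:Q] = 6. (Equivalently: Q(∛724) ⊂ R but ω ∉ R, so [K : Q(∛724)] = 2.)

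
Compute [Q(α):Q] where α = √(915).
[Q(α):Q] = 2

[Q(α):Q] equals the degree of the minimal polynomial of α. Here α^2 = 915 and x^2 - 915 is irreducible (d = 915 is squarefree, ≠ 1, hence not a square), so deg(m_α) = 2. Thus [Q(α):Q] = 2.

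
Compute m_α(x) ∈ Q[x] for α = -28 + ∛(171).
m_α(x) = x^3 + 84x^2 + 2352x + 21781

Set β = α + 28 = ∛(171), so β^3 = 171. Then (α + 28)^3 - 171 = 0, i.e. α is a root of g(x) = (x + 28)^3 - 171 = x^3 + 84x^2 + 2352x + 21781. Since g(x) = h(x + 28) where h(x) = x^3 - 171, and h is irreducible over Q (because 171 is not a perfect cube, so h has no rational root, and a monic cubic with no rational root is irreducible), g is also irreducible (irreducibility is preserved under the substitution x → x + 28). Hence m_α(x) = x^3 + 84x^2 + 2352x + 21781.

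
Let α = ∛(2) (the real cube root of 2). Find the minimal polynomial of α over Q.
m_α(x) = x^3 - 2

α satisfies α^3 = 2, so x^3 - 2 annihilates α. By the rational root test, a rational root p/q (in lowest terms) of x^3 - 2 would satisfy p^3 = 2 q^3, forcing q = 1 and p^3 = 2; but 2 is not a perfect cube, contradiction. A monic cubic over Q with no rational root is irreducible (any nontrivial factorization would include a linear factor). Hence x^3 - 2 is the minimal polynomial of α, and in particular [Q(α):Q] = 3.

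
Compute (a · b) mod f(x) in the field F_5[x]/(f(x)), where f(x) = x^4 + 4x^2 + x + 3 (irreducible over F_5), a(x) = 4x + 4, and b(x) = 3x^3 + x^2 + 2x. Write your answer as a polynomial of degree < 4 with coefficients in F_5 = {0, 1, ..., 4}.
a · b ≡ x^3 + 4x^2 + x + 4 (mod f(x))

Multiply in F_5[x]: a(x)·b(x) = (4x + 4)·(3x^3 + x^2 + 2x) = 2x^4 + x^3 + 2x^2 + 3x. This has degree ≥ 4, so divide by f(x) over F_5: 2x^4 + x^3 + 2x^2 + 3x = (2)·(x^4 + 4x^2 + x + 3) + (x^3 + 4x^2 + x + 4). Hence a·b ≡ x^3 + 4x^2 + x + 4 (mod f). (F_5[x]/(f) is a field with 5^4 = 625 elements since f is irreducible of degree 4.)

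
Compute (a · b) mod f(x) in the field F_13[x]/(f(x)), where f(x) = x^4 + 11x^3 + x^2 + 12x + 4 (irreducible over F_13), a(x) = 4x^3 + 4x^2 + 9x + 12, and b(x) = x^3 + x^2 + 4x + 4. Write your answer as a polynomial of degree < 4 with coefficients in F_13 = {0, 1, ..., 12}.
a · b ≡ 12x^3 + 7x^2 + 12x + 2 (mod f(x))

Multiply in F_13[x]: a(x)·b(x) = (4x^3 + 4x^2 + 9x + 12)·(x^3 + x^2 + 4x + 4) = 4x^6 + 8x^5 + 3x^4 + x^3 + 12x^2 + 6x + 9. This has degree ≥ 4, so divide by f(x) over F_13: 4x^6 + 8x^5 + 3x^4 + x^3 + 12x^2 + 6x + 9 = (4x^2 + 3x + 5)·(x^4 + 11x^3 + x^2 + 12x + 4) + (12x^3 + 7x^2 + 12x + 2). Hence a·b ≡ 12x^3 + 7x^2 + 12x + 2 (mod f). (F_13[x]/(f) is a field with 13^4 = 28561 elements since f is irreducible of degree 4.)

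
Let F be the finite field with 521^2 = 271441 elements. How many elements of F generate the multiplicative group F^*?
There are φ(271440) = 64512 primitive elements

F_q^* is cyclic of order q - 1 = 271440. A cyclic group of order m has exactly φ(m) generators. Here m = 271440 = 2^4 · 3^2 · 5 · 13 · 29, so the number of primitive elements is φ(271440) = 64512.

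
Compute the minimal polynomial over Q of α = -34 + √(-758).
m_α(x) = x^2 + 68x + 1914

From α + 34 = √(-758), squaring gives (α + 34)^2 = -758, i.e. α^2 + 68α + 1156 = -758, so α^2 + 68α + 1914 = 0. The discriminant of x^2 + 68x + 1914 is (68)^2 - 4·(1914) = 4624 - 7656 = -3032, and 4·(-758) is not a perfect square in Q since -758 is squarefree and ≠ 1. Hence x^2 + 68x + 1914 is irreducible over Q and is the minimal polynomial of α.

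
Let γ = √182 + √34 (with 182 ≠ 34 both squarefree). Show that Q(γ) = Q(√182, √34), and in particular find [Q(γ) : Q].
[Q(γ) : Q] = 4 (equivalently, Q(γ) = Q(√182, √34))

Obviously Q(γ) ⊆ Q(√182, √34), and [Q(√182, √34):Q] = 4 (since 182, 34 are distinct squarefree integers > 1 with 6188 not a perfect square). To show equality we compute the minimal polynomial of γ. From γ = √182 + √34: γ^2 = 182 + 2√(6188) + 34 = 216 + 2√(6188), so γ^2 - 216 = 2√(6188); squaring, (γ^2 - 216)^2 = 4·6188, i.e. γ^4 - 432γ^2 + 46656 - 24752 = 0, i.e. γ^4 - 432γ^2 + 21904 = 0. So γ is a root of x^4 - 432x^2 + 21904. This polynomial is irreducible over Q: it has no rational root (each ±√182 ± √34 is irrational), and any factorization into two quadratics over Q would force √(6188) ∈ Q (pairing opposite roots) or √182, √34 ∈ Q (other pairings), all impossible. Hence [Q(γ):Q] = 4 = [Q(√182, √34):Q], so Q(γ) = Q(√182, √34).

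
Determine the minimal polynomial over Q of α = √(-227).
m_α(x) = x^2 + 227

α satisfies α^2 + 227 = 0, so x^2 + 227 annihilates α. Since d = -227 is squarefree and ≠ 1, it is not a perfect square in Q, so x^2 + 227 has no rational root and is therefore irreducible over Q (a degree-2 polynomial over a field is irreducible iff it has no root). Hence m_α(x) = x^2 + 227.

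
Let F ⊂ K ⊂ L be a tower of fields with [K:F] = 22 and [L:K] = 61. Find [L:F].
[L:F] = 1342

The tower law says that for any tower of field extensions F ⊂ K ⊂ L with finite degrees, [L:F] = [L:K] · [K:F]. Here this gives [L:F] = 61 · 22 = 1342.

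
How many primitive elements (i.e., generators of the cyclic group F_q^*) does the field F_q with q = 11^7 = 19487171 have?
There are φ(19487170) = 7613424 primitive elements

F_q^* is cyclic of order q - 1 = 19487170. A cyclic group of order m has exactly φ(m) generators. Here m = 19487170 = 2 · 5 · 43 · 45319, so the number of primitive elements is φ(19487170) = 7613424.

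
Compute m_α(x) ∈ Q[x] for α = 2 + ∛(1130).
m_α(x) = x^3 - 6x^2 + 12x - 1138

Set β = α - 2 = ∛(1130), so β^3 = 1130. Then (α - 2)^3 - 1130 = 0, i.e. α is a root of g(x) = (x - 2)^3 - 1130 = x^3 - 6x^2 + 12x - 1138. Since g(x) = h(x - 2) where h(x) = x^3 - 1130, and h is irreducible over Q (because 1130 is not a perfect cube, so h has no rational root, and a monic cubic with no rational root is irreducible), g is also irreducible (irreducibility is preserved under the substitution x → x - 2). Hence m_α(x) = x^3 - 6x^2 + 12x - 1138.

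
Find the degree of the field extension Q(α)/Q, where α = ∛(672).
[Q(α):Q] = 3

The minimal polynomial of α is x^3 - 672, irreducible over Q since 672 is not a perfect cube (so x^3 - 672 has no rational root). Hence [Q(α):Q] = deg(m_α) = 3.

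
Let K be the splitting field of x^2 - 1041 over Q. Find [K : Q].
[K : Q] = 2

f(x) = x^2 - 1041 factors as (x - √1041)(x + √1041). The splitting field is K = Q(√1041). Since 1041 is squarefree and > 1, it is not a perfect square, so x^2 - 1041 is irreducible over Q and [Q(√1041) : Q] = 2. Hence [K : Q] = 2.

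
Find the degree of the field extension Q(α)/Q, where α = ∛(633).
[Q(α):Q] = 3

The minimal polynomial of α is x^3 - 633, irreducible over Q since 633 is not a perfect cube (so x^3 - 633 has no rational root). Hence [Q(α):Q] = deg(m_α) = 3.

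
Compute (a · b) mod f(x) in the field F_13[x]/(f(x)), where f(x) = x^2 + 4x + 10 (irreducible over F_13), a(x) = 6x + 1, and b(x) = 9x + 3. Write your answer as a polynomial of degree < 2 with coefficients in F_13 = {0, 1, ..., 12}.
a · b ≡ 6x + 9 (mod f(x))

Multiply in F_13[x]: a(x)·b(x) = (6x + 1)·(9x + 3) = 2x^2 + x + 3. This has degree ≥ 2, so divide by f(x) over F_13: 2x^2 + x + 3 = (2)·(x^2 + 4x + 10) + (6x + 9). Hence a·b ≡ 6x + 9 (mod f). (F_13[x]/(f) is a field with 13^2 = 169 elements since f is irreducible of degree 2.)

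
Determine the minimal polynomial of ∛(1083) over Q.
m_α(x) = x^3 - 1083

α satisfies α^3 = 1083, so x^3 - 1083 annihilates α. By the rational root test, a rational root p/q (in lowest terms) of x^3 - 1083 would satisfy p^3 = 1083 q^3, forcing q = 1 and p^3 = 1083; but 1083 is not a perfect cube, contradiction. A monic cubic over Q with no rational root is irreducible (any nontrivial factorization would include a linear factor). Hence x^3 - 1083 is the minimal polynomial of α, and in particular [Q(α):Q] = 3.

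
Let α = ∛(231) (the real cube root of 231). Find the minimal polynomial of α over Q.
m_α(x) = x^3 - 231

α satisfies α^3 = 231, so x^3 - 231 annihilates α. By the rational root test, a rational root p/q (in lowest terms) of x^3 - 231 would satisfy p^3 = 231 q^3, forcing q = 1 and p^3 = 231; but 231 is not a perfect cube, contradiction. A monic cubic over Q with no rational root is irreducible (any nontrivial factorization would include a linear factor). Hence x^3 - 231 is the minimal polynomial of α, and in particular [Q(α):Q] = 3.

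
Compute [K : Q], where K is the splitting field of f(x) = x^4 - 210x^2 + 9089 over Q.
[K : Q] = 4

Solving the quadratic in x^2: x^2 = (210 ± √(210^2 - 4·9089))/2 = (210 ± √7744)/2 = (210 ± 88)/2, giving x^2 = 61 or x^2 = 149. So f(x) = (x^2 - 61)(x^2 - 149) and the roots of f are ±√61, ±√149. Hence the splitting field is K = Q(√61, √149). Since 61 and 149 are distinct squarefree integers > 1, their product 9089 is not a perfect square, so √149 ∉ Q(√61). By the tower law [K:Q] = [Q(√61,√149):Q(√61)] · [Q(√61):Q] = 2 · 2 = 4.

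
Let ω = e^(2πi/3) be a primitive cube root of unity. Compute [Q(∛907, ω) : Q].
[Q(∛907, ω) : Q] = 6

[Q(∛907):Q] = 3 (min poly x^3 - 907, irreducible since 907 is not a perfect cube). [Q(ω):Q] = 2 (min poly x^2 + x + 1). Since Q(∛907) ⊂ R and ω ∉ R, we have ω ∉ Q(∛907), so x^2 + x + 1 remains irreducible over Q(∛907) and [Q(∛907, ω) : Q(∛907)] = 2. By the tower law, [Q(∛907, ω) : Q] = 3 · 2 = 6. (In fact Q(∛907, ω) is the splitting field of x^3 - 907 over Q.)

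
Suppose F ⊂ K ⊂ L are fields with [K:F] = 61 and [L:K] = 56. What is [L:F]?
[L:F] = 3416

The tower law says that for any tower of field extensions F ⊂ K ⊂ L with finite degrees, [L:F] = [L:K] · [K:F]. Here this gives [L:F] = 56 · 61 = 3416.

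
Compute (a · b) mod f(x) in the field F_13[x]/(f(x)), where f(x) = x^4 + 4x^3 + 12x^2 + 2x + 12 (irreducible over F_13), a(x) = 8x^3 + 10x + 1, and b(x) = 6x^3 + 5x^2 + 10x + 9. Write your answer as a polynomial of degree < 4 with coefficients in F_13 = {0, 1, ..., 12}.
a · b ≡ 11x^3 + 5x^2 + 7x + 12 (mod f(x))

Multiply in F_13[x]: a(x)·b(x) = (8x^3 + 10x + 1)·(6x^3 + 5x^2 + 10x + 9) = 9x^6 + x^5 + 10x^4 + 11x^3 + x^2 + 9x + 9. This has degree ≥ 4, so divide by f(x) over F_13: 9x^6 + x^5 + 10x^4 + 11x^3 + x^2 + 9x + 9 = (9x^2 + 4x + 3)·(x^4 + 4x^3 + 12x^2 + 2x + 12) + (11x^3 + 5x^2 + 7x + 12). Hence a·b ≡ 11x^3 + 5x^2 + 7x + 12 (mod f). (F_13[x]/(f) is a field with 13^4 = 28561 elements since f is irreducible of degree 4.)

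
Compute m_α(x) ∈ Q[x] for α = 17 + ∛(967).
m_α(x) = x^3 - 51x^2 + 867x - 5880

Set β = α - 17 = ∛(967), so β^3 = 967. Then (α - 17)^3 - 967 = 0, i.e. α is a root of g(x) = (x - 17)^3 - 967 = x^3 - 51x^2 + 867x - 5880. Since g(x) = h(x - 17) where h(x) = x^3 - 967, and h is irreducible over Q (because 967 is not a perfect cube, so h has no rational root, and a monic cubic with no rational root is irreducible), g is also irreducible (irreducibility is preserved under the substitution x → x - 17). Hence m_α(x) = x^3 - 51x^2 + 867x - 5880.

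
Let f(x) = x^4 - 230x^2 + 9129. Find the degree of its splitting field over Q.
[K : Q] = 4

Solving the quadratic in x^2: x^2 = (230 ± √(230^2 - 4·9129))/2 = (230 ± √16384)/2 = (230 ± 128)/2, giving x^2 = 51 or x^2 = 179. So f(x) = (x^2 - 51)(x^2 - 179) and the roots of f are ±√51, ±√179. Hence the splitting field is K = Q(√51, √179). Since 51 and 179 are distinct squarefree integers > 1, their product 9129 is not a perfect square, so √179 ∉ Q(√51). By the tower law [K:Q] = [Q(√51,√179):Q(√51)] · [Q(√51):Q] = 2 · 2 = 4.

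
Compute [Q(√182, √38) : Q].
[Q(√182, √38) : Q] = 4

[Q(√182):Q] = 2 (min poly x^2 - 182, irreducible since 182 is squarefree > 1). For the top step, suppose √38 ∈ Q(√182), say √38 = c + d√182 with c, d ∈ Q. Squaring: 38 = c^2 + 182d^2 + 2cd√182. Since √182 ∉ Q this forces 2cd = 0. If d = 0 then √38 = c ∈ Q, contradicting 38 squarefree > 1. If c = 0 then 38 = 182d^2, so 182·38 = (182d)^2 is a perfect square in Q — but 182·38 = 6916 is not a perfect square (since 182 and 38 are distinct squarefree integers). Contradiction. Hence √38 ∉ Q(√182), so x^2 - 38 stays irreducible over Q(√182) and [Q(√182, √38) : Q(√182)] = 2. By the tower law, [Q(√182, √38) : Q] = 2 · 2 = 4.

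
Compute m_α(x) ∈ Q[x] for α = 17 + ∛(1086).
m_α(x) = x^3 - 51x^2 + 867x - 5999

Set β = α - 17 = ∛(1086), so β^3 = 1086. Then (α - 17)^3 - 1086 = 0, i.e. α is a root of g(x) = (x - 17)^3 - 1086 = x^3 - 51x^2 + 867x - 5999. Since g(x) = h(x - 17) where h(x) = x^3 - 1086, and h is irreducible over Q (because 1086 is not a perfect cube, so h has no rational root, and a monic cubic with no rational root is irreducible), g is also irreducible (irreducibility is preserved under the substitution x → x - 17). Hence m_α(x) = x^3 - 51x^2 + 867x - 5999.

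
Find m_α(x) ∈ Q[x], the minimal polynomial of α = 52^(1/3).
m_α(x) = x^3 - 52

α satisfies α^3 = 52, so x^3 - 52 annihilates α. By the rational root test, a rational root p/q (in lowest terms) of x^3 - 52 would satisfy p^3 = 52 q^3, forcing q = 1 and p^3 = 52; but 52 is not a perfect cube, contradiction. A monic cubic over Q with no rational root is irreducible (any nontrivial factorization would include a linear factor). Hence x^3 - 52 is the minimal polynomial of α, and in particular [Q(α):Q] = 3.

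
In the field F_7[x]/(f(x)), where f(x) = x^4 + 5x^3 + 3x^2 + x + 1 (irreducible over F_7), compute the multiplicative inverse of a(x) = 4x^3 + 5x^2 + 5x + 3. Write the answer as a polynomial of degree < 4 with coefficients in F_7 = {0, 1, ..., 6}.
a(x)^(-1) ≡ 5x^2 + 3x + 5 (mod f(x))

Since f is irreducible over F_7, F_7[x]/(f) is a field and a(x) ≠ 0 has an inverse. Apply the extended Euclidean algorithm to f(x) and a(x) in F_7[x]: f(x) = (2x + 4)·a(x) + (x^2 + 3x + 3);  a(x) = (4x)·(x^2 + 3x + 3) + (3). The last nonzero remainder is the constant 3 = gcd(f, a) in F_7. Back-substituting through the division chain expresses 3 = s(x)·a(x) + t(x)·f(x) with s(x) ≡ x^2 + 2x + 1 (mod f), so (x^2 + 2x + 1)·a(x) ≡ 3 (mod f). Multiplying by 3^(-1) ≡ 5 in F_7 gives a(x)^(-1) ≡ 5·(x^2 + 2x + 1) ≡ 5x^2 + 3x + 5 (mod f). Check: (4x^3 + 5x^2 + 5x + 3)·(5x^2 + 3x + 5) = 6x^5 + 2x^4 + 4x^3 + 6x^2 + 6x + 1 ≡ 1 (mod x^4 + 5x^3 + 3x^2 + x + 1).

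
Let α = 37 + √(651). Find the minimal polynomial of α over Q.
m_α(x) = x^2 - 74x + 718

From α - 37 = √(651), squaring gives (α - 37)^2 = 651, i.e. α^2 - 74α + 1369 = 651, so α^2 - 74α + 718 = 0. The discriminant of x^2 - 74x + 718 is (-74)^2 - 4·(718) = 5476 - 2872 = 2604, and 4·(651) is not a perfect square in Q since 651 is squarefree and ≠ 1. Hence x^2 - 74x + 718 is irreducible over Q and is the minimal polynomial of α.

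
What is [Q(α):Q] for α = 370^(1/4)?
[Q(α):Q] = 4

α is a root of x^4 - 370. By Eisenstein's criterion at the prime p = 2 (which divides the constant term 370 but p^2 = 4 does not, since 370 is squarefree), x^4 - 370 is irreducible over Q. Hence [Q(α):Q] = 4.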